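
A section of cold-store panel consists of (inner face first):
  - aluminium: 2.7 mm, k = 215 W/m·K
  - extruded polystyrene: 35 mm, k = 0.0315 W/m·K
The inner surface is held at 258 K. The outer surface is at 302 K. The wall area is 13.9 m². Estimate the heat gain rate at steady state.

Thermal resistances in series:
R_aluminium = L/(kA) = 0.0027/(215×13.9) = 9.035×10^-7 K/W
R_extruded polystyrene = L/(kA) = 0.035/(0.0315×13.9) = 0.07994 K/W
R_total = 0.07994 K/W
Q = ΔT / R_total = 44 / 0.07994

Q ≈ 550 W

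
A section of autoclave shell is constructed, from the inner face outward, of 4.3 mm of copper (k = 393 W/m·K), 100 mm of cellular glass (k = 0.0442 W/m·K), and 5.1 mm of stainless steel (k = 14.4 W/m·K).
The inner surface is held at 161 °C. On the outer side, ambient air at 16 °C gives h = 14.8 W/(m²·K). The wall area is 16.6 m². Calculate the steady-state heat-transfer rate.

Thermal resistances in series:
R_copper = L/(kA) = 0.0043/(393×16.6) = 6.591×10^-7 K/W
R_cellular glass = L/(kA) = 0.1/(0.0442×16.6) = 0.1363 K/W
R_stainless steel = L/(kA) = 0.0051/(14.4×16.6) = 2.134×10^-5 K/W
R_outer film = 1/(h_o·A) = 1/(14.8×16.6) = 0.00407 K/W
R_total = 0.1404 K/W
Q = ΔT / R_total = 145 / 0.1404

Q ≈ 1030 W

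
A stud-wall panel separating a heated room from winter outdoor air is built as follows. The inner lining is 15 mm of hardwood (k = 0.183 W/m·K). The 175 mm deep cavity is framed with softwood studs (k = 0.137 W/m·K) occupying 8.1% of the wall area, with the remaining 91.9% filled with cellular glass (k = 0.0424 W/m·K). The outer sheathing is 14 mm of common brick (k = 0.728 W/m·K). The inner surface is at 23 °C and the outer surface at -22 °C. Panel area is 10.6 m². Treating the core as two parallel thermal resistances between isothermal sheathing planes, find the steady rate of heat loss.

Sheathing layers in series; stud and cavity paths in parallel between them.
R_inner = 0.015/(0.183×10.6) = 0.007733 K/W
R_stud  = 0.175/(0.137×0.081×10.6) = 1.488 K/W
R_cav   = 0.175/(0.0424×0.919×10.6) = 0.4237 K/W
1/R_core = 1/R_stud + 1/R_cav → R_core = 0.3298 K/W
R_outer = 0.014/(0.728×10.6) = 0.001814 K/W
R_total = 0.3393 K/W
Q = ΔT/R_total = 45/0.3393

Q ≈ 133 W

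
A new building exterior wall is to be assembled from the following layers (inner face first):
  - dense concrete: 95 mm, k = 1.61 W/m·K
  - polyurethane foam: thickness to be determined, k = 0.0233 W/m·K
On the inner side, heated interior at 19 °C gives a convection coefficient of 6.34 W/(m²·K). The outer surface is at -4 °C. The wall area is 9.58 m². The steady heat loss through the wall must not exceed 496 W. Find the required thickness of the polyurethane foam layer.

L ≈ 5.3 mm

Thermal resistances in series:
R_inner film = 1/(h_i·A) = 1/(6.34×9.58) = 0.01646 K/W
R_dense concrete = L/(kA) = 0.095/(1.61×9.58) = 0.006159 K/W
Sum of the known resistances R_other = 0.02262 K/W
Required total resistance R_tot = ΔT/Q_allow = 23/496 = 0.04637 K/W
R_polyurethane foam = R_tot − R_other = 0.02375 K/W
L = R·k·A = 0.02375×0.0233×9.58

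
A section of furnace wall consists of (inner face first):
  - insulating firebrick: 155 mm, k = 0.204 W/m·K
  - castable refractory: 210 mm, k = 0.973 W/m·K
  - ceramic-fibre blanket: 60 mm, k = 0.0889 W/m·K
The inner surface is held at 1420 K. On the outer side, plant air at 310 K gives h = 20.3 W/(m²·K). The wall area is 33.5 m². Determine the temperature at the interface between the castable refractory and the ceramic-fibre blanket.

T ≈ 783 K

Series thermal resistances:
R_insulating firebrick = L/(kA) = 0.155/(0.204×33.5) = 0.02268 K/W
R_castable refractory = L/(kA) = 0.21/(0.973×33.5) = 0.006443 K/W
R_ceramic-fibre blanket = L/(kA) = 0.06/(0.0889×33.5) = 0.02015 K/W
R_outer film = 1/(h_o·A) = 1/(20.3×33.5) = 0.00147 K/W
R_total = 0.05074 K/W;  Q = ΔT/R_total = 1110/0.05074 = 21880 W
T_interface = T_inner − Q·ΣR(inner→interface) = 1420 − 21900×0.02912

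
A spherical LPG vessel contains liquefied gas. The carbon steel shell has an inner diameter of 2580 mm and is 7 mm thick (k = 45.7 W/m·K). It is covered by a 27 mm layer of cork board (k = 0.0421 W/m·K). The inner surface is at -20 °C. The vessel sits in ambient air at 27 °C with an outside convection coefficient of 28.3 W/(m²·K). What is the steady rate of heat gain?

Radial (spherical) resistances in series:
R_carbon steel shell = (1/1.29 − 1/1.297)/(4π×45.7) = 7.285×10^-6 K/W
R_cork board = (1/1.297 − 1/1.324)/(4π×0.0421) = 0.02972 K/W
R_outer film = 1/(h·4πr_o²) = 1/(28.3×4π×1.324²) = 0.001604 K/W
R_total = 0.03133 K/W
Q = ΔT/R_total = 47/0.03133

Q ≈ 1500 W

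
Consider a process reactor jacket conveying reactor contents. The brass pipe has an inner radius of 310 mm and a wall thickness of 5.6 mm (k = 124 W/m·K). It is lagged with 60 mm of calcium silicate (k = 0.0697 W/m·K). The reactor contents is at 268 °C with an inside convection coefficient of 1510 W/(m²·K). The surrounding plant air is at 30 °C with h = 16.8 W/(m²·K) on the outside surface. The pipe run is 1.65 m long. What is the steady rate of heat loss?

For a radial system each layer contributes R = ln(r_out/r_in)/(2πkL); films add R = 1/(hA).
R_inner film = 1/(h_i·2πr₁L) = 1/(1510×2π×0.31×1.65) = 2.061×10^-4 K/W
R_brass pipe wall = ln(315.6/310)/(2π×124×1.65) = 1.393×10^-5 K/W
R_calcium silicate = ln(375.6/315.6)/(2π×0.0697×1.65) = 0.2409 K/W
R_outer film = 1/(h_o·2πr_oL) = 1/(16.8×2π×0.3756×1.65) = 0.01529 K/W
R_total = 0.2564 K/W
Q = ΔT/R_total = 238/0.2564

Q ≈ 928 W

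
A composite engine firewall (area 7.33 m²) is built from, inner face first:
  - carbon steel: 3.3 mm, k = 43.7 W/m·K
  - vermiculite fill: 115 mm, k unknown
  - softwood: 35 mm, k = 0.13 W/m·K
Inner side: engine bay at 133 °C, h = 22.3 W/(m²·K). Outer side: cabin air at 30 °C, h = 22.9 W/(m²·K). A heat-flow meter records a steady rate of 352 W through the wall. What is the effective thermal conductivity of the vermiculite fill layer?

Using the resistance-network approach (series):
R_inner film = 1/(h_i·A) = 1/(22.3×7.33) = 0.006118 K/W
R_carbon steel = L/(kA) = 0.0033/(43.7×7.33) = 1.03×10^-5 K/W
R_softwood = L/(kA) = 0.035/(0.13×7.33) = 0.03673 K/W
R_outer film = 1/(h_o·A) = 1/(22.9×7.33) = 0.005957 K/W
Sum of known resistances R_other = 0.04882 K/W
Total R = ΔT/Q = 103/352 = 0.2926 K/W
R_vermiculite fill = R_total − R_other = 0.2438 K/W
k = L/(R·A) = 0.115/(0.2438×7.33)

k ≈ 0.0644 W/(m·K)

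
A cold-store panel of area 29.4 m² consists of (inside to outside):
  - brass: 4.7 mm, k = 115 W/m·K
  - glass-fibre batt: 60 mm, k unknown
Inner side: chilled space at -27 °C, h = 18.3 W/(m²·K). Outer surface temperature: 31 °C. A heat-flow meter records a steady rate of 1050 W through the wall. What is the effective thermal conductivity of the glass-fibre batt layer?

Series thermal resistances:
R_inner film = 1/(h_i·A) = 1/(18.3×29.4) = 0.001859 K/W
R_brass = L/(kA) = 0.0047/(115×29.4) = 1.39×10^-6 K/W
Sum of known resistances R_other = 0.00186 K/W
Total R = ΔT/Q = 58/1050 = 0.05524 K/W
R_glass-fibre batt = R_total − R_other = 0.05338 K/W
k = L/(R·A) = 0.06/(0.05338×29.4)

k ≈ 0.0382 W/(m·K)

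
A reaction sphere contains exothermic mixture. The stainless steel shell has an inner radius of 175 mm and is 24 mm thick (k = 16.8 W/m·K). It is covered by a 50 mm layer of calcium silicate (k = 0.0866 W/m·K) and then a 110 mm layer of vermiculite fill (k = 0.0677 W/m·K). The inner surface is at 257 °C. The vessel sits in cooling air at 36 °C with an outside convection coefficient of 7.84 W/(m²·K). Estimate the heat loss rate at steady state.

Q ≈ 90 W

For a spherical shell R = (1/r₁ − 1/r₂)/(4πk); film R = 1/(h·4πr²). In series:
R_stainless steel shell = (1/0.175 − 1/0.199)/(4π×16.8) = 0.003264 K/W
R_calcium silicate = (1/0.199 − 1/0.249)/(4π×0.0866) = 0.9272 K/W
R_vermiculite fill = (1/0.249 − 1/0.359)/(4π×0.0677) = 1.446 K/W
R_outer film = 1/(h·4πr_o²) = 1/(7.84×4π×0.359²) = 0.07876 K/W
R_total = 2.456 K/W
Q = ΔT/R_total = 221/2.456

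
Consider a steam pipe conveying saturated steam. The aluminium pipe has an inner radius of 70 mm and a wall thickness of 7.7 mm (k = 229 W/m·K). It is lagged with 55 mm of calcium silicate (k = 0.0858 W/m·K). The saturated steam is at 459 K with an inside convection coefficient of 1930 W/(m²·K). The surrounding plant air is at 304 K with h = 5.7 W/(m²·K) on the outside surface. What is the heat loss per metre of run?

Radial resistances (cylindrical: R_cond = ln(r_o/r_i)/(2πkL), R_conv = 1/(h·2πrL)):
R_inner film = 1/(h_i·2πr₁L) = 1/(1930×2π×0.07×1) = 0.001178 K/W
R_aluminium pipe wall = ln(77.7/70)/(2π×229×1) = 7.253×10^-5 K/W
R_calcium silicate = ln(132.7/77.7)/(2π×0.0858×1) = 0.9928 K/W
R_outer film = 1/(h_o·2πr_oL) = 1/(5.7×2π×0.1327×1) = 0.2104 K/W
R_total = 1.205 K/W
Q = ΔT/R_total = 155/1.205

q′ ≈ 129 W/m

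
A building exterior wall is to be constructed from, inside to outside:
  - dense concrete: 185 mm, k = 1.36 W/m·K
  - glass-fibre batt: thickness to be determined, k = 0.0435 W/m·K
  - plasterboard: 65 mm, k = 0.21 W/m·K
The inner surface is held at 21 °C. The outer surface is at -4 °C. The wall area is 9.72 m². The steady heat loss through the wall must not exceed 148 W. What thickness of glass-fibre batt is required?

Using the resistance-network approach (series):
R_dense concrete = L/(kA) = 0.185/(1.36×9.72) = 0.01399 K/W
R_plasterboard = L/(kA) = 0.065/(0.21×9.72) = 0.03184 K/W
Sum of the known resistances R_other = 0.04584 K/W
Required total resistance R_tot = ΔT/Q_allow = 25/148 = 0.1689 K/W
R_glass-fibre batt = R_tot − R_other = 0.1231 K/W
L = R·k·A = 0.1231×0.0435×9.72

L ≈ 52 mm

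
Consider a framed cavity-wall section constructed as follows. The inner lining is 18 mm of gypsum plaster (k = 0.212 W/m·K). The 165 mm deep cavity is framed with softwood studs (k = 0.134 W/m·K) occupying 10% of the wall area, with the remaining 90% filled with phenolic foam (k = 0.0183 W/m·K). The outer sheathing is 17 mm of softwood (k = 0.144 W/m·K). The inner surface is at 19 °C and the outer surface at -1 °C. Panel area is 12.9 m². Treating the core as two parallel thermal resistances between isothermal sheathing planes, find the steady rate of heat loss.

Q ≈ 45.1 W

Sheathing layers in series; stud and cavity paths in parallel between them.
R_inner = 0.018/(0.212×12.9) = 0.006582 K/W
R_stud  = 0.165/(0.134×0.1×12.9) = 0.9545 K/W
R_cav   = 0.165/(0.0183×0.9×12.9) = 0.7766 K/W
1/R_core = 1/R_stud + 1/R_cav → R_core = 0.4282 K/W
R_outer = 0.017/(0.144×12.9) = 0.009152 K/W
R_total = 0.4439 K/W
Q = ΔT/R_total = 20/0.4439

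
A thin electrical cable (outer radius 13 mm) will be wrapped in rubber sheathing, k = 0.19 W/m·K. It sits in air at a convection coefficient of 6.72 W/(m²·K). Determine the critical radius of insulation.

r_cr ≈ 28.3 mm

For a cylinder r_cr = k/h = 0.19/6.72
r_cr = 28.3 mm; since the bare radius (13 mm) is below r_cr, adding a thin layer of insulation will *increase* heat loss.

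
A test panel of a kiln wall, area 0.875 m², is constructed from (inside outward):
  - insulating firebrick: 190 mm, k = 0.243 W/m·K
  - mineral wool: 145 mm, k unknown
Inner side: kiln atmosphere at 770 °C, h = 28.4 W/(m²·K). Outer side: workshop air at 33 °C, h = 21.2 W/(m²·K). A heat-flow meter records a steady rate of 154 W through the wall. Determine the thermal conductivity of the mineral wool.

Series thermal resistances:
R_inner film = 1/(h_i·A) = 1/(28.4×0.875) = 0.04024 K/W
R_insulating firebrick = L/(kA) = 0.19/(0.243×0.875) = 0.8936 K/W
R_outer film = 1/(h_o·A) = 1/(21.2×0.875) = 0.05391 K/W
Sum of known resistances R_other = 0.9877 K/W
Total R = ΔT/Q = 737/154 = 4.786 K/W
R_mineral wool = R_total − R_other = 3.798 K/W
k = L/(R·A) = 0.145/(3.798×0.875)

k ≈ 0.0436 W/(m·K)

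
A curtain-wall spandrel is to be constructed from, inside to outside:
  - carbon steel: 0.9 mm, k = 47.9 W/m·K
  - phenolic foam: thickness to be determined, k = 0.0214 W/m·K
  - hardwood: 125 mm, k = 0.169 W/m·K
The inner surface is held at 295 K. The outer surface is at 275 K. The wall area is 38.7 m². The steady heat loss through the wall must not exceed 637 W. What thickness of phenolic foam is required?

Model the wall as resistances in series:
R_carbon steel = L/(kA) = 0.0009/(47.9×38.7) = 4.855×10^-7 K/W
R_hardwood = L/(kA) = 0.125/(0.169×38.7) = 0.01911 K/W
Sum of the known resistances R_other = 0.01911 K/W
Required total resistance R_tot = ΔT/Q_allow = 20/637 = 0.0314 K/W
R_phenolic foam = R_tot − R_other = 0.01228 K/W
L = R·k·A = 0.01228×0.0214×38.7

L ≈ 10.2 mm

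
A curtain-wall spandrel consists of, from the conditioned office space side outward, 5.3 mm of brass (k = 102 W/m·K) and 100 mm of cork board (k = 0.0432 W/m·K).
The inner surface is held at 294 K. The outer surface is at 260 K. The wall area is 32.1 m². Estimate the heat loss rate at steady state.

Using the resistance-network approach (series):
R_brass = L/(kA) = 0.0053/(102×32.1) = 1.619×10^-6 K/W
R_cork board = L/(kA) = 0.1/(0.0432×32.1) = 0.07211 K/W
R_total = 0.07211 K/W
Q = ΔT / R_total = 34 / 0.07211

Q ≈ 471 W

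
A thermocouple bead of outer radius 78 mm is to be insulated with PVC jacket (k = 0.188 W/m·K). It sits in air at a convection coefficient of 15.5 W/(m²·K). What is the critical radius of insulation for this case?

r_cr ≈ 24.3 mm

For a sphere r_cr = 2k/h = 2×0.188/15.5
r_cr = 24.3 mm; since the bare radius (78 mm) is above r_cr, any added insulation will reduce heat loss.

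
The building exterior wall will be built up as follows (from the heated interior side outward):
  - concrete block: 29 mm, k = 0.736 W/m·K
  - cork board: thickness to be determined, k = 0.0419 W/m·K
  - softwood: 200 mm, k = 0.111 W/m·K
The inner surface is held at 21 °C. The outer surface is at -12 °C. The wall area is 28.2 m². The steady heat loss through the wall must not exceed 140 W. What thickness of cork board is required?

L ≈ 201 mm

Series thermal resistances:
R_concrete block = L/(kA) = 0.029/(0.736×28.2) = 0.001397 K/W
R_softwood = L/(kA) = 0.2/(0.111×28.2) = 0.06389 K/W
Sum of the known resistances R_other = 0.06529 K/W
Required total resistance R_tot = ΔT/Q_allow = 33/140 = 0.2357 K/W
R_cork board = R_tot − R_other = 0.1704 K/W
L = R·k·A = 0.1704×0.0419×28.2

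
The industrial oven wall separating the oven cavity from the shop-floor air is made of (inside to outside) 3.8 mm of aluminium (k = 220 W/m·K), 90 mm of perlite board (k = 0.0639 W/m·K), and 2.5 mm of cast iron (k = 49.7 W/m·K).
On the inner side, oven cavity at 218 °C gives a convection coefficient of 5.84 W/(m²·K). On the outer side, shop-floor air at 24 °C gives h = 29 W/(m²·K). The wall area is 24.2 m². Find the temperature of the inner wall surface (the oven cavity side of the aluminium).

Series thermal resistances:
R_inner film = 1/(h_i·A) = 1/(5.84×24.2) = 0.007076 K/W
R_aluminium = L/(kA) = 0.0038/(220×24.2) = 7.137×10^-7 K/W
R_perlite board = L/(kA) = 0.09/(0.0639×24.2) = 0.0582 K/W
R_cast iron = L/(kA) = 0.0025/(49.7×24.2) = 2.079×10^-6 K/W
R_outer film = 1/(h_o·A) = 1/(29×24.2) = 0.001425 K/W
R_total = 0.0667 K/W;  Q = ΔT/R_total = 194/0.0667 = 2908 W
T_interface = T_inner − Q·ΣR(inner→interface) = 218 − 2910×0.007076

T ≈ 197 °C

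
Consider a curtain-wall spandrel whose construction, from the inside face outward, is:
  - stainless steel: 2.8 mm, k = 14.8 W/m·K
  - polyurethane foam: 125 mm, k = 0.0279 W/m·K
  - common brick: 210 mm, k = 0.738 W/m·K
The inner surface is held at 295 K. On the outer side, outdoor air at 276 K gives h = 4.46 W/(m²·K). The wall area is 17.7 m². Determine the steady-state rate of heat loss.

Thermal resistances in series:
R_stainless steel = L/(kA) = 0.0028/(14.8×17.7) = 1.069×10^-5 K/W
R_polyurethane foam = L/(kA) = 0.125/(0.0279×17.7) = 0.2531 K/W
R_common brick = L/(kA) = 0.21/(0.738×17.7) = 0.01608 K/W
R_outer film = 1/(h_o·A) = 1/(4.46×17.7) = 0.01267 K/W
R_total = 0.2819 K/W
Q = ΔT / R_total = 19 / 0.2819

Q ≈ 67.4 W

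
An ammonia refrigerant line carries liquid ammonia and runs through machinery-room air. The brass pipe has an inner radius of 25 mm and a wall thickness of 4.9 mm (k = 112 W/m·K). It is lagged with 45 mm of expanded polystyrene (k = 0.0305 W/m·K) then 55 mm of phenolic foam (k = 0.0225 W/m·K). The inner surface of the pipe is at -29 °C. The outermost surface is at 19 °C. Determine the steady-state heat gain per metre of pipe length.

Radial resistances (cylindrical: R_cond = ln(r_o/r_i)/(2πkL), R_conv = 1/(h·2πrL)):
R_brass pipe wall = ln(29.9/25)/(2π×112×1) = 2.543×10^-4 K/W
R_expanded polystyrene = ln(74.9/29.9)/(2π×0.0305×1) = 4.792 K/W
R_phenolic foam = ln(129.9/74.9)/(2π×0.0225×1) = 3.895 K/W
R_total = 8.687 K/W
Q = ΔT/R_total = 48/8.687

q′ ≈ 5.53 W/m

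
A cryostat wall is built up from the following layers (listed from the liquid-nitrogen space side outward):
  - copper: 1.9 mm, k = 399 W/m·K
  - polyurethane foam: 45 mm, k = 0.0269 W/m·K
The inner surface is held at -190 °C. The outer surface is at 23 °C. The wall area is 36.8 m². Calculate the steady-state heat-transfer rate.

Q ≈ 4690 W

Thermal resistances in series:
R_copper = L/(kA) = 0.0019/(399×36.8) = 1.294×10^-7 K/W
R_polyurethane foam = L/(kA) = 0.045/(0.0269×36.8) = 0.04546 K/W
R_total = 0.04546 K/W
Q = ΔT / R_total = 213 / 0.04546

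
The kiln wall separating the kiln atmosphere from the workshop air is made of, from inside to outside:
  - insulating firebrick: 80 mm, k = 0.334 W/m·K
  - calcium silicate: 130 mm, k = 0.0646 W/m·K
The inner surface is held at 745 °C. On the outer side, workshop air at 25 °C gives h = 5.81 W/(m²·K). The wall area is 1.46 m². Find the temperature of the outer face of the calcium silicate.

T ≈ 76.1 °C

Thermal resistances in series:
R_insulating firebrick = L/(kA) = 0.08/(0.334×1.46) = 0.1641 K/W
R_calcium silicate = L/(kA) = 0.13/(0.0646×1.46) = 1.378 K/W
R_outer film = 1/(h_o·A) = 1/(5.81×1.46) = 0.1179 K/W
R_total = 1.66 K/W;  Q = ΔT/R_total = 720/1.66 = 433.7 W
T_interface = T_inner − Q·ΣR(inner→interface) = 745 − 434×1.542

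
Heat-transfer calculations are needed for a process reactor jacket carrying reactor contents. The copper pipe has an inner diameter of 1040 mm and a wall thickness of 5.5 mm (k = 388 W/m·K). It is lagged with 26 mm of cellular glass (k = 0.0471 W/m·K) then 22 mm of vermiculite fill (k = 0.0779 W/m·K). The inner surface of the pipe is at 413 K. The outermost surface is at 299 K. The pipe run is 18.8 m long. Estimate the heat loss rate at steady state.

Q ≈ 8820 W

Radial resistances (cylindrical: R_cond = ln(r_o/r_i)/(2πkL), R_conv = 1/(h·2πrL)):
R_copper pipe wall = ln(525.5/520)/(2π×388×18.8) = 2.296×10^-7 K/W
R_cellular glass = ln(551.5/525.5)/(2π×0.0471×18.8) = 0.00868 K/W
R_vermiculite fill = ln(573.5/551.5)/(2π×0.0779×18.8) = 0.004251 K/W
R_total = 0.01293 K/W
Q = ΔT/R_total = 114/0.01293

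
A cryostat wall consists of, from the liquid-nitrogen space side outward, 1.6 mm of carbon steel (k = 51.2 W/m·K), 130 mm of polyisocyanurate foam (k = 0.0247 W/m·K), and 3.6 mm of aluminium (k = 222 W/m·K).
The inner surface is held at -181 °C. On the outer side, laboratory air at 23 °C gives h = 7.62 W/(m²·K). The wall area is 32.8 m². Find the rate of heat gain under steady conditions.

Q ≈ 1240 W

Using the resistance-network approach (series):
R_carbon steel = L/(kA) = 0.0016/(51.2×32.8) = 9.527×10^-7 K/W
R_polyisocyanurate foam = L/(kA) = 0.13/(0.0247×32.8) = 0.1605 K/W
R_aluminium = L/(kA) = 0.0036/(222×32.8) = 4.944×10^-7 K/W
R_outer film = 1/(h_o·A) = 1/(7.62×32.8) = 0.004001 K/W
R_total = 0.1645 K/W
Q = ΔT / R_total = 204 / 0.1645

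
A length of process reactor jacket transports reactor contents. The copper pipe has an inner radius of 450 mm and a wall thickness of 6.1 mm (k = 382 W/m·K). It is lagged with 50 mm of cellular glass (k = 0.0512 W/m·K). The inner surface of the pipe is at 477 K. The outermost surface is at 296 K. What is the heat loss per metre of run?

Treating each annulus and film as a series resistance:
R_copper pipe wall = ln(456.1/450)/(2π×382×1) = 5.61×10^-6 K/W
R_cellular glass = ln(506.1/456.1)/(2π×0.0512×1) = 0.3234 K/W
R_total = 0.3234 K/W
Q = ΔT/R_total = 181/0.3234

q′ ≈ 560 W/m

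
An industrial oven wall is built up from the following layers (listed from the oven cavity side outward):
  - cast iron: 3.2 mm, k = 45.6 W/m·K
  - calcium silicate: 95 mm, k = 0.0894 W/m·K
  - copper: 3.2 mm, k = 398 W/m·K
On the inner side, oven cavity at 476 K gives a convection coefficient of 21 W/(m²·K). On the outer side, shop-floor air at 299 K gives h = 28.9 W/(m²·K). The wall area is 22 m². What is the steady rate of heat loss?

Q ≈ 3400 W

Treating each layer as a thermal resistance in series:
R_inner film = 1/(h_i·A) = 1/(21×22) = 0.002165 K/W
R_cast iron = L/(kA) = 0.0032/(45.6×22) = 3.19×10^-6 K/W
R_calcium silicate = L/(kA) = 0.095/(0.0894×22) = 0.0483 K/W
R_copper = L/(kA) = 0.0032/(398×22) = 3.655×10^-7 K/W
R_outer film = 1/(h_o·A) = 1/(28.9×22) = 0.001573 K/W
R_total = 0.05204 K/W
Q = ΔT / R_total = 177 / 0.05204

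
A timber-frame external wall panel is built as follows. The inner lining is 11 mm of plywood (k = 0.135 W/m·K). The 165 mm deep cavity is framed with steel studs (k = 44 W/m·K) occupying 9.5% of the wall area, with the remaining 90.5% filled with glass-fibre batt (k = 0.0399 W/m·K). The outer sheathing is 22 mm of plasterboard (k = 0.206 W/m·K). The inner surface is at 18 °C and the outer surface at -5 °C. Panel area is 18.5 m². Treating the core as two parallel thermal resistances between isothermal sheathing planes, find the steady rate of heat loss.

Sheathing layers in series; stud and cavity paths in parallel between them.
R_inner = 0.011/(0.135×18.5) = 0.004404 K/W
R_stud  = 0.165/(44×0.095×18.5) = 0.002134 K/W
R_cav   = 0.165/(0.0399×0.905×18.5) = 0.247 K/W
1/R_core = 1/R_stud + 1/R_cav → R_core = 0.002115 K/W
R_outer = 0.022/(0.206×18.5) = 0.005773 K/W
R_total = 0.01229 K/W
Q = ΔT/R_total = 23/0.01229

Q ≈ 1870 W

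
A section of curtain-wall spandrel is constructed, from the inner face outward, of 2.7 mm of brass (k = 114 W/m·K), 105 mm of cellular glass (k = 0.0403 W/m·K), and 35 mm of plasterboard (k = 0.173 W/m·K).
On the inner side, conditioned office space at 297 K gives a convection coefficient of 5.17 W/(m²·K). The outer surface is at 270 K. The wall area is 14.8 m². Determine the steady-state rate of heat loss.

Series thermal resistances:
R_inner film = 1/(h_i·A) = 1/(5.17×14.8) = 0.01307 K/W
R_brass = L/(kA) = 0.0027/(114×14.8) = 1.6×10^-6 K/W
R_cellular glass = L/(kA) = 0.105/(0.0403×14.8) = 0.176 K/W
R_plasterboard = L/(kA) = 0.035/(0.173×14.8) = 0.01367 K/W
R_total = 0.2028 K/W
Q = ΔT / R_total = 27 / 0.2028

Q ≈ 133 W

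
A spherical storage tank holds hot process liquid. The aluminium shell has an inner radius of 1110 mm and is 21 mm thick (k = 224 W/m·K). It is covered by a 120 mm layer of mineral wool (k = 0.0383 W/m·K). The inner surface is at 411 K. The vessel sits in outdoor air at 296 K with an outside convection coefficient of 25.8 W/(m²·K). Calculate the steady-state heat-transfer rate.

Q ≈ 645 W

For a spherical shell R = (1/r₁ − 1/r₂)/(4πk); film R = 1/(h·4πr²). In series:
R_aluminium shell = (1/1.11 − 1/1.131)/(4π×224) = 5.943×10^-6 K/W
R_mineral wool = (1/1.131 − 1/1.251)/(4π×0.0383) = 0.1762 K/W
R_outer film = 1/(h·4πr_o²) = 1/(25.8×4π×1.251²) = 0.001971 K/W
R_total = 0.1782 K/W
Q = ΔT/R_total = 115/0.1782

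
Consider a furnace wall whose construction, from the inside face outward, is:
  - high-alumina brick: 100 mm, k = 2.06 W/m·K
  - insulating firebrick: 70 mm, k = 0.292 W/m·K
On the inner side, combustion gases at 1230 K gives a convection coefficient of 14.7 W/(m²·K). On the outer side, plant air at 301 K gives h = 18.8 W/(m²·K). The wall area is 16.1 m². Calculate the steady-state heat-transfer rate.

Treating each layer as a thermal resistance in series:
R_inner film = 1/(h_i·A) = 1/(14.7×16.1) = 0.004225 K/W
R_high-alumina brick = L/(kA) = 0.1/(2.06×16.1) = 0.003015 K/W
R_insulating firebrick = L/(kA) = 0.07/(0.292×16.1) = 0.01489 K/W
R_outer film = 1/(h_o·A) = 1/(18.8×16.1) = 0.003304 K/W
R_total = 0.02543 K/W
Q = ΔT / R_total = 929 / 0.02543

Q ≈ 36500 W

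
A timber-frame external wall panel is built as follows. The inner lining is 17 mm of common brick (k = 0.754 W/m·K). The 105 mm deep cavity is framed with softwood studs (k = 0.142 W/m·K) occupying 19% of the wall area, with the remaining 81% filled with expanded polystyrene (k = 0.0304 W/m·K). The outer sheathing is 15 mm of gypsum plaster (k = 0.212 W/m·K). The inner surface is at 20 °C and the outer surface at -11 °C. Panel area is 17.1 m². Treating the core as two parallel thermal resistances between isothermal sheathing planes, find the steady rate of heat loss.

Sheathing layers in series; stud and cavity paths in parallel between them.
R_inner = 0.017/(0.754×17.1) = 0.001319 K/W
R_stud  = 0.105/(0.142×0.19×17.1) = 0.2276 K/W
R_cav   = 0.105/(0.0304×0.81×17.1) = 0.2494 K/W
1/R_core = 1/R_stud + 1/R_cav → R_core = 0.119 K/W
R_outer = 0.015/(0.212×17.1) = 0.004138 K/W
R_total = 0.1244 K/W
Q = ΔT/R_total = 31/0.1244

Q ≈ 249 W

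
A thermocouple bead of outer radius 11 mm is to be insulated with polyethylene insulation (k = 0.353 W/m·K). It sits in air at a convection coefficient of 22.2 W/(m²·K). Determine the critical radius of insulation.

For a sphere r_cr = 2k/h = 2×0.353/22.2
r_cr = 31.8 mm; since the bare radius (11 mm) is below r_cr, adding a thin layer of insulation will *increase* heat loss.

r_cr ≈ 31.8 mm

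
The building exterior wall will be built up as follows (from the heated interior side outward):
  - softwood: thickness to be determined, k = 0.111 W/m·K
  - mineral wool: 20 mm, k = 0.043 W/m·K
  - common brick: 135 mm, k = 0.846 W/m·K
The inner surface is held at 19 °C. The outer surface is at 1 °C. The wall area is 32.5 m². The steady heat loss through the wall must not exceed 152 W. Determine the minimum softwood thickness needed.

Treating each layer as a thermal resistance in series:
R_mineral wool = L/(kA) = 0.02/(0.043×32.5) = 0.01431 K/W
R_common brick = L/(kA) = 0.135/(0.846×32.5) = 0.00491 K/W
Sum of the known resistances R_other = 0.01922 K/W
Required total resistance R_tot = ΔT/Q_allow = 18/152 = 0.1184 K/W
R_softwood = R_tot − R_other = 0.0992 K/W
L = R·k·A = 0.0992×0.111×32.5

L ≈ 358 mm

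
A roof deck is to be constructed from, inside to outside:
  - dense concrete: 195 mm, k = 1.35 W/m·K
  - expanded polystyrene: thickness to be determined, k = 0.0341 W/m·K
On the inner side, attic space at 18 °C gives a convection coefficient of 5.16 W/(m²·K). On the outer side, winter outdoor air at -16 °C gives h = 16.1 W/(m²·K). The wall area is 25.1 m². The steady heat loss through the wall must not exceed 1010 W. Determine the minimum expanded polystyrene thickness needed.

Model the wall as resistances in series:
R_inner film = 1/(h_i·A) = 1/(5.16×25.1) = 0.007721 K/W
R_dense concrete = L/(kA) = 0.195/(1.35×25.1) = 0.005755 K/W
R_outer film = 1/(h_o·A) = 1/(16.1×25.1) = 0.002475 K/W
Sum of the known resistances R_other = 0.01595 K/W
Required total resistance R_tot = ΔT/Q_allow = 34/1010 = 0.03366 K/W
R_expanded polystyrene = R_tot − R_other = 0.01771 K/W
L = R·k·A = 0.01771×0.0341×25.1

L ≈ 15.2 mm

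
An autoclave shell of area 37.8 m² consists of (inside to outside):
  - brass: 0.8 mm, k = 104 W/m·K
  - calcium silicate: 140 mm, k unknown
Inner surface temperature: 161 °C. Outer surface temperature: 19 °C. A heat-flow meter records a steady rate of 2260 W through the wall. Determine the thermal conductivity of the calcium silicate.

k ≈ 0.0589 W/(m·K)

Series thermal resistances:
R_brass = L/(kA) = 0.0008/(104×37.8) = 2.035×10^-7 K/W
Sum of known resistances R_other = 2.035×10^-7 K/W
Total R = ΔT/Q = 142/2260 = 0.06283 K/W
R_calcium silicate = R_total − R_other = 0.06283 K/W
k = L/(R·A) = 0.14/(0.06283×37.8)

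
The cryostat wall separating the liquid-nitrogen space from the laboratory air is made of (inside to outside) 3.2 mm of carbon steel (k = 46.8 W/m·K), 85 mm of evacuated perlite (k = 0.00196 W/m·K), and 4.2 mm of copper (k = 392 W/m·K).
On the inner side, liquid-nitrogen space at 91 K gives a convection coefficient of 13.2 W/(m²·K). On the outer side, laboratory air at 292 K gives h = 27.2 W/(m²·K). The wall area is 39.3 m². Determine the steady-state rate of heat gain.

Series thermal resistances:
R_inner film = 1/(h_i·A) = 1/(13.2×39.3) = 0.001928 K/W
R_carbon steel = L/(kA) = 0.0032/(46.8×39.3) = 1.74×10^-6 K/W
R_evacuated perlite = L/(kA) = 0.085/(0.00196×39.3) = 1.103 K/W
R_copper = L/(kA) = 0.0042/(392×39.3) = 2.726×10^-7 K/W
R_outer film = 1/(h_o·A) = 1/(27.2×39.3) = 9.355×10^-4 K/W
R_total = 1.106 K/W
Q = ΔT / R_total = 201 / 1.106

Q ≈ 182 W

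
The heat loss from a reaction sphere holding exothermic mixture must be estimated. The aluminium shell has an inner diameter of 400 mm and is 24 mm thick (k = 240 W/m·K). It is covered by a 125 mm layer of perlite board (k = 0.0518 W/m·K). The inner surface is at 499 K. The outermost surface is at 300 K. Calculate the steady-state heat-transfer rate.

Q ≈ 81 W

Radial (spherical) resistances in series:
R_aluminium shell = (1/0.2 − 1/0.224)/(4π×240) = 1.776×10^-4 K/W
R_perlite board = (1/0.224 − 1/0.349)/(4π×0.0518) = 2.456 K/W
R_total = 2.457 K/W
Q = ΔT/R_total = 199/2.457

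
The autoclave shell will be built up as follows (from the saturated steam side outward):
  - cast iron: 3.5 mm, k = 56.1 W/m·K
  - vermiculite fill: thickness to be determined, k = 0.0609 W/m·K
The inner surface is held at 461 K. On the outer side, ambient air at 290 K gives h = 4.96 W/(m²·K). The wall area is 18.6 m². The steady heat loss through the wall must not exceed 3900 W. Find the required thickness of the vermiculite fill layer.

Treating each layer as a thermal resistance in series:
R_cast iron = L/(kA) = 0.0035/(56.1×18.6) = 3.354×10^-6 K/W
R_outer film = 1/(h_o·A) = 1/(4.96×18.6) = 0.01084 K/W
Sum of the known resistances R_other = 0.01084 K/W
Required total resistance R_tot = ΔT/Q_allow = 171/3900 = 0.04385 K/W
R_vermiculite fill = R_tot − R_other = 0.033 K/W
L = R·k·A = 0.033×0.0609×18.6

L ≈ 37.4 mm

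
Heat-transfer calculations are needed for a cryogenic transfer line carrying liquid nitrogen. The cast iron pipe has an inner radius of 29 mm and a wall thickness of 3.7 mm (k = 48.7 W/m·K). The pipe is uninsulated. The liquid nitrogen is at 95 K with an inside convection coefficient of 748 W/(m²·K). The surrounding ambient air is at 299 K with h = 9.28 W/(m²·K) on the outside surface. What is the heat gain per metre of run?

Cylindrical conduction, so R = ln(r₂/r₁)/(2πkL) per layer, in series:
R_inner film = 1/(h_i·2πr₁L) = 1/(748×2π×0.029×1) = 0.007337 K/W
R_cast iron pipe wall = ln(32.7/29)/(2π×48.7×1) = 3.924×10^-4 K/W
R_outer film = 1/(h_o·2πr_oL) = 1/(9.28×2π×0.0327×1) = 0.5245 K/W
R_total = 0.5322 K/W
Q = ΔT/R_total = 204/0.5322

q′ ≈ 383 W/m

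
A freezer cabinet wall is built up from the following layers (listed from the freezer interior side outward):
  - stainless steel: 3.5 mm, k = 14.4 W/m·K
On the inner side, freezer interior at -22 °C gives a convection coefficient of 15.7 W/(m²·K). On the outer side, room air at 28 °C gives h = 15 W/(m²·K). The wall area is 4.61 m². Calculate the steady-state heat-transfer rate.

Thermal resistances in series:
R_inner film = 1/(h_i·A) = 1/(15.7×4.61) = 0.01382 K/W
R_stainless steel = L/(kA) = 0.0035/(14.4×4.61) = 5.272×10^-5 K/W
R_outer film = 1/(h_o·A) = 1/(15×4.61) = 0.01446 K/W
R_total = 0.02833 K/W
Q = ΔT / R_total = 50 / 0.02833

Q ≈ 1760 W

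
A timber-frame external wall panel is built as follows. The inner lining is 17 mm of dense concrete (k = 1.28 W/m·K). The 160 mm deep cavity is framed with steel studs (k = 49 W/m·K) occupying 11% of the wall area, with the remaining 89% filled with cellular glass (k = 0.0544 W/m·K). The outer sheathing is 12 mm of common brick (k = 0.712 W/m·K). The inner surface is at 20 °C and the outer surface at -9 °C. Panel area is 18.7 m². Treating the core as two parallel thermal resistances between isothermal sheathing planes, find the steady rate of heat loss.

Sheathing layers in series; stud and cavity paths in parallel between them.
R_inner = 0.017/(1.28×18.7) = 7.102×10^-4 K/W
R_stud  = 0.16/(49×0.11×18.7) = 0.001587 K/W
R_cav   = 0.16/(0.0544×0.89×18.7) = 0.1767 K/W
1/R_core = 1/R_stud + 1/R_cav → R_core = 0.001573 K/W
R_outer = 0.012/(0.712×18.7) = 9.013×10^-4 K/W
R_total = 0.003185 K/W
Q = ΔT/R_total = 29/0.003185

Q ≈ 9110 W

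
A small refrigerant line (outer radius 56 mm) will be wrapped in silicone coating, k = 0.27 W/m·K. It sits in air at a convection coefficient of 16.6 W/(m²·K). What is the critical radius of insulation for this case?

r_cr ≈ 16.3 mm

For a cylinder r_cr = k/h = 0.27/16.6
r_cr = 16.3 mm; since the bare radius (56 mm) is above r_cr, any added insulation will reduce heat loss.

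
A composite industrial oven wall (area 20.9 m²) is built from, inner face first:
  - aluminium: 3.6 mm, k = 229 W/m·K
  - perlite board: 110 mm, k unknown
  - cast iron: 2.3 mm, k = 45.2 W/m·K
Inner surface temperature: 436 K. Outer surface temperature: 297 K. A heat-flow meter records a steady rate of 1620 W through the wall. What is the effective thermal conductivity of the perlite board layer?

k ≈ 0.0613 W/(m·K)

Model the wall as resistances in series:
R_aluminium = L/(kA) = 0.0036/(229×20.9) = 7.522×10^-7 K/W
R_cast iron = L/(kA) = 0.0023/(45.2×20.9) = 2.435×10^-6 K/W
Sum of known resistances R_other = 3.187×10^-6 K/W
Total R = ΔT/Q = 139/1620 = 0.0858 K/W
R_perlite board = R_total − R_other = 0.0858 K/W
k = L/(R·A) = 0.11/(0.0858×20.9)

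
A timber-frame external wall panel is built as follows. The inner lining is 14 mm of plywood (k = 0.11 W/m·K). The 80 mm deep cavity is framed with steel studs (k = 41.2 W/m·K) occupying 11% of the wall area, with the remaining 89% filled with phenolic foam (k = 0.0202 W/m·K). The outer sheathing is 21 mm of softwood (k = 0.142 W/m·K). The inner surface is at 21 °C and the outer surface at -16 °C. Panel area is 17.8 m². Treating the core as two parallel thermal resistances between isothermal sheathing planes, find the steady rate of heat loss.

Q ≈ 2250 W

Sheathing layers in series; stud and cavity paths in parallel between them.
R_inner = 0.014/(0.11×17.8) = 0.00715 K/W
R_stud  = 0.08/(41.2×0.11×17.8) = 9.917×10^-4 K/W
R_cav   = 0.08/(0.0202×0.89×17.8) = 0.25 K/W
1/R_core = 1/R_stud + 1/R_cav → R_core = 9.878×10^-4 K/W
R_outer = 0.021/(0.142×17.8) = 0.008308 K/W
R_total = 0.01645 K/W
Q = ΔT/R_total = 37/0.01645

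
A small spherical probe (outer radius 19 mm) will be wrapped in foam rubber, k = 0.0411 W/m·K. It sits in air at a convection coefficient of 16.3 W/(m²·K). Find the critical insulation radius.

For a sphere r_cr = 2k/h = 2×0.0411/16.3
r_cr = 5.04 mm; since the bare radius (19 mm) is above r_cr, any added insulation will reduce heat loss.

r_cr ≈ 5.04 mm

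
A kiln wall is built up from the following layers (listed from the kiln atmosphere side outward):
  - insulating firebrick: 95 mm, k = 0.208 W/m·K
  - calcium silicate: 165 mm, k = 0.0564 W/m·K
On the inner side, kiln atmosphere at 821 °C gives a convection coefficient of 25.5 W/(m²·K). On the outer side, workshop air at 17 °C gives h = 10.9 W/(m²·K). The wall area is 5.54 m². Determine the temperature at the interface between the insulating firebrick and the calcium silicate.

T ≈ 708 °C

Series thermal resistances:
R_inner film = 1/(h_i·A) = 1/(25.5×5.54) = 0.007079 K/W
R_insulating firebrick = L/(kA) = 0.095/(0.208×5.54) = 0.08244 K/W
R_calcium silicate = L/(kA) = 0.165/(0.0564×5.54) = 0.5281 K/W
R_outer film = 1/(h_o·A) = 1/(10.9×5.54) = 0.01656 K/W
R_total = 0.6342 K/W;  Q = ΔT/R_total = 804/0.6342 = 1268 W
T_interface = T_inner − Q·ΣR(inner→interface) = 821 − 1270×0.08952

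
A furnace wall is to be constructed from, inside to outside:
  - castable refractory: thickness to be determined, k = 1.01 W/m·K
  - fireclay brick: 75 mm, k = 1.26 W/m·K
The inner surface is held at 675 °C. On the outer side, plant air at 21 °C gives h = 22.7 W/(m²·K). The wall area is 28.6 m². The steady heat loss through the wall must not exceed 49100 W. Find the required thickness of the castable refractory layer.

L ≈ 280 mm

Treating each layer as a thermal resistance in series:
R_fireclay brick = L/(kA) = 0.075/(1.26×28.6) = 0.002081 K/W
R_outer film = 1/(h_o·A) = 1/(22.7×28.6) = 0.00154 K/W
Sum of the known resistances R_other = 0.003622 K/W
Required total resistance R_tot = ΔT/Q_allow = 654/49100 = 0.01332 K/W
R_castable refractory = R_tot − R_other = 0.009698 K/W
L = R·k·A = 0.009698×1.01×28.6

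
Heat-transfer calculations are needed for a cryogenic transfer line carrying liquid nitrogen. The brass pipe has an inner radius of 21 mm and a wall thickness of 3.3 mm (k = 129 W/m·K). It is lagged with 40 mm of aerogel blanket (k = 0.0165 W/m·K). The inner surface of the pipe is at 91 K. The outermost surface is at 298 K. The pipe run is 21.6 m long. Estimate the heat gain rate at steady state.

Q ≈ 476 W

For a radial system each layer contributes R = ln(r_out/r_in)/(2πkL); films add R = 1/(hA).
R_brass pipe wall = ln(24.3/21)/(2π×129×21.6) = 8.337×10^-6 K/W
R_aerogel blanket = ln(64.3/24.3)/(2π×0.0165×21.6) = 0.4345 K/W
R_total = 0.4346 K/W
Q = ΔT/R_total = 207/0.4346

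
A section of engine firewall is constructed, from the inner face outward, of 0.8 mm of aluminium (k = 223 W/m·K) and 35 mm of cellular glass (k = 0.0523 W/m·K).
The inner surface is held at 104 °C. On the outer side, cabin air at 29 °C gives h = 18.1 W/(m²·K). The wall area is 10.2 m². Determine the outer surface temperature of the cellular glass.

Model the wall as resistances in series:
R_aluminium = L/(kA) = 0.0008/(223×10.2) = 3.517×10^-7 K/W
R_cellular glass = L/(kA) = 0.035/(0.0523×10.2) = 0.06561 K/W
R_outer film = 1/(h_o·A) = 1/(18.1×10.2) = 0.005417 K/W
R_total = 0.07103 K/W;  Q = ΔT/R_total = 75/0.07103 = 1056 W
T_interface = T_inner − Q·ΣR(inner→interface) = 104 − 1060×0.06561

T ≈ 34.7 °C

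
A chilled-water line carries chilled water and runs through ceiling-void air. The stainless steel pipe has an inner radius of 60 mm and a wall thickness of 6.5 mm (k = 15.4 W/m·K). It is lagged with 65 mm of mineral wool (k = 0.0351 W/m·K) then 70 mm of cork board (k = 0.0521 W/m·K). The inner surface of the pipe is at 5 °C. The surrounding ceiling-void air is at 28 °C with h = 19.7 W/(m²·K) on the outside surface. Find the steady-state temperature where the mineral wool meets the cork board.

Cylindrical conduction, so R = ln(r₂/r₁)/(2πkL) per layer, in series:
R_stainless steel pipe wall = ln(66.5/60)/(2π×15.4×1) = 0.001063 K/W
R_mineral wool = ln(131.5/66.5)/(2π×0.0351×1) = 3.092 K/W
R_cork board = ln(201.5/131.5)/(2π×0.0521×1) = 1.304 K/W
R_outer film = 1/(h_o·2πr_oL) = 1/(19.7×2π×0.2015×1) = 0.04009 K/W
R_total = 4.436 K/W
Q = ΔT/R_total = 23/4.436
Q = 5.18 W/m
T_interface = T_inner + Q·ΣR(inner→interface) = 5 + 5.18×3.093

T ≈ 21 °C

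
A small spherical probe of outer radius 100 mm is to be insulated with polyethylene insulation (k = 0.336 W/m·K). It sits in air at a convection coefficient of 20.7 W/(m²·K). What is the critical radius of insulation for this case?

r_cr ≈ 32.5 mm

For a sphere r_cr = 2k/h = 2×0.336/20.7
r_cr = 32.5 mm; since the bare radius (100 mm) is above r_cr, any added insulation will reduce heat loss.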